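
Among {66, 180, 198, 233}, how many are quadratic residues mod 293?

(66/293) = -1 → non-residue.
(180/293) = -1 → non-residue.
(198/293) = +1 → QR.
(233/293) = +1 → QR.
Total quadratic residues among the 4: 2.

2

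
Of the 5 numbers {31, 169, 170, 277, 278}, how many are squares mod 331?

(31/331) = +1 → QR.
(169/331) = +1 → QR.
(170/331) = -1 → non-residue.
(277/331) = -1 → non-residue.
(278/331) = -1 → non-residue.
Total quadratic residues among the 5: 2.

2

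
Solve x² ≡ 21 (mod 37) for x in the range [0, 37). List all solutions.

13, 24

37 ≡ 1 (mod 4), so we find a root by search.
Trying successive values, 13² = 169 ≡ 21 (mod 37). The other root is 37 − 13 = 24.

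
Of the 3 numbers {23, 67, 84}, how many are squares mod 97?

0

(23/97) = -1 → non-residue.
(67/97) = -1 → non-residue.
(84/97) = -1 → non-residue.
Total quadratic residues among the 3: 0.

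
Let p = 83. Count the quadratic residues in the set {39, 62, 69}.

(39/83) = -1 → non-residue.
(62/83) = -1 → non-residue.
(69/83) = +1 → QR.
Total quadratic residues among the 3: 1.

1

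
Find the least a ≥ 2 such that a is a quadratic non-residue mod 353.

3

(2/353) = +1, so 2 is a residue.
(3/353) = −1, so 3 is the smallest positive non-residue mod 353.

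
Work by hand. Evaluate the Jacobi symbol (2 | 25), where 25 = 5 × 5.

Pull out 2: since 25 ≡ 1 (mod 8), (2/25) = +1.
Reached (1/25) = 1. Collecting the sign flips along the way, the symbol is +1.

1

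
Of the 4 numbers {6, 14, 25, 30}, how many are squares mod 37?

(6/37) = -1 → non-residue.
(14/37) = -1 → non-residue.
(25/37) = +1 → QR.
(30/37) = +1 → QR.
Total quadratic residues among the 4: 2.

2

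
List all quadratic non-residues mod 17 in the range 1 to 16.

3 5 6 7 10 11 12 14

Square k = 1,…,8 (k and 17−k give the same square):
1²=1, 2²=4, 3²=9, 4²=16, 5²≡8, 6²≡2, 7²≡15, 8²≡13 (mod 17).
The residues are {1, 2, 4, 8, 9, 13, 15, 16}; the non-residues are the remaining 8 nonzero classes.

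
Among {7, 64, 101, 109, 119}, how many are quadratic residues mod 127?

1

(7/127) = -1 → non-residue.
(64/127) = +1 → QR.
(101/127) = -1 → non-residue.
(109/127) = -1 → non-residue.
(119/127) = -1 → non-residue.
Total quadratic residues among the 5: 1.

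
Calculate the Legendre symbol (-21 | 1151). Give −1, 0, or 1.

-1

Euler's criterion: (-21/1151) ≡ 1130^575 (mod 1151).
1130^2 ≡ 441 (mod 1151)
1130^4 ≡ 1113 (mod 1151)
1130^8 ≡ 293 (mod 1151)
1130^16 ≡ 675 (mod 1151)
1130^32 ≡ 980 (mod 1151)
1130^64 ≡ 466 (mod 1151)
1130^128 ≡ 768 (mod 1151)
1130^256 ≡ 512 (mod 1151)
1130^512 ≡ 867 (mod 1151)
1130^575 = 1130^(512+32+16+8+4+2+1) ≡ 1150 (mod 1151).
Result is 1150 ≡ −1, so (-21/1151) = −1.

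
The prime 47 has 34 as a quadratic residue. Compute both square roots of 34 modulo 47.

9, 38

Since 47 ≡ 3 (mod 4), a square root of 34 is 34^((47+1)/4) = 34^12 mod 47.
Repeated squaring: 34^2≡28, 34^4≡32, 34^8≡37 (mod 47).
34^12 = 34^(8+4) ≡ 9 (mod 47).
Check: 9² = 81 ≡ 34 (mod 47). The two roots are 9 and 38.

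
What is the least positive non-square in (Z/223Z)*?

3

(2/223) = +1, so 2 is a residue.
(3/223) = −1, so 3 is the smallest positive non-residue mod 223.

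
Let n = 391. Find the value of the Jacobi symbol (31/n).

-1

Reciprocity: 31 ≡ 3 and 391 ≡ 3 (mod 4), so (31/391) = −(391/31).
Reduce top mod 31: now compute (19/31).
Reciprocity: 19 ≡ 3 and 31 ≡ 3 (mod 4), so (19/31) = −(31/19).
Reduce top mod 19: now compute (12/19).
Pull out 2^2: since 19 ≡ 3 (mod 8), (2/19) = -1, so (2/19)^2 = +1.
Reciprocity: 3 ≡ 3 and 19 ≡ 3 (mod 4), so (3/19) = −(19/3).
Reduce top mod 3: now compute (1/3).
Reached (1/3) = 1. Collecting the sign flips along the way, the symbol is -1.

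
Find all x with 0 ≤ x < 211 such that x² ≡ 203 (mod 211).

25, 186

Since 211 ≡ 3 (mod 4), a square root of 203 is 203^((211+1)/4) = 203^53 mod 211.
Repeated squaring: 203^2≡64, 203^4≡87, 203^8≡184, 203^16≡96, 203^32≡143 (mod 211).
203^53 = 203^(32+16+4+1) ≡ 25 (mod 211).
Check: 25² = 625 ≡ 203 (mod 211). The two roots are 25 and 186.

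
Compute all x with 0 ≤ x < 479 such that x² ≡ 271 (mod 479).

121, 358

Since 479 ≡ 3 (mod 4), a square root of 271 is 271^((479+1)/4) = 271^120 mod 479.
Repeated squaring: 271^2≡154, 271^4≡245, 271^8≡150, 271^16≡466, 271^32≡169, 271^64≡300 (mod 479).
271^120 = 271^(64+32+16+8) ≡ 121 (mod 479).
Check: 121² = 14641 ≡ 271 (mod 479). The two roots are 121 and 358.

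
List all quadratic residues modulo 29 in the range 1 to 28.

1 4 5 6 7 9 13 16 20 22 23 24 25 28

Square k = 1,…,14 (k and 29−k give the same square):
1²=1, 2²=4, 3²=9, 4²=16, 5²=25, 6²≡7, 7²≡20, 8²≡6, 9²≡23, 10²≡13, 11²≡5, 12²≡28, 13²≡24, 14²≡22 (mod 29).
So the quadratic residues mod 29 are {1, 4, 5, 6, 7, 9, 13, 16, 20, 22, 23, 24, 25, 28}.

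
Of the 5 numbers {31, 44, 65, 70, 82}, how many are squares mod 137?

(31/137) = -1 → non-residue.
(44/137) = +1 → QR.
(65/137) = +1 → QR.
(70/137) = -1 → non-residue.
(82/137) = -1 → non-residue.
Total quadratic residues among the 5: 2.

2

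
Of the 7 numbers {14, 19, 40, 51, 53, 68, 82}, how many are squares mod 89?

3

(14/89) = -1 → non-residue.
(19/89) = -1 → non-residue.
(40/89) = +1 → QR.
(51/89) = -1 → non-residue.
(53/89) = +1 → QR.
(68/89) = +1 → QR.
(82/89) = -1 → non-residue.
Total quadratic residues among the 7: 3.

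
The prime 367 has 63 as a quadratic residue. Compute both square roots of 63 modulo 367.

141, 226

Since 367 ≡ 3 (mod 4), a square root of 63 is 63^((367+1)/4) = 63^92 mod 367.
Repeated squaring: 63^2≡299, 63^4≡220, 63^8≡323, 63^16≡101, 63^32≡292, 63^64≡120 (mod 367).
63^92 = 63^(64+16+8+4) ≡ 226 (mod 367).
Check: 226² = 51076 ≡ 63 (mod 367). The two roots are 141 and 226.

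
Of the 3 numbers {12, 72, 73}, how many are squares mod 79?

(12/79) = -1 → non-residue.
(72/79) = +1 → QR.
(73/79) = +1 → QR.
Total quadratic residues among the 3: 2.

2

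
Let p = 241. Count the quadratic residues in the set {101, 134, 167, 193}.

(101/241) = -1 → non-residue.
(134/241) = +1 → QR.
(167/241) = -1 → non-residue.
(193/241) = +1 → QR.
Total quadratic residues among the 4: 2.

2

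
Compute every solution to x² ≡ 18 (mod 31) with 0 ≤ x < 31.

7, 24

Since 31 ≡ 3 (mod 4), a square root of 18 is 18^((31+1)/4) = 18^8 mod 31.
Repeated squaring: 18^2≡14, 18^4≡10, 18^8≡7 (mod 31).
18^8 = 18^(8) ≡ 7 (mod 31).
Check: 7² = 49 ≡ 18 (mod 31). The two roots are 7 and 24.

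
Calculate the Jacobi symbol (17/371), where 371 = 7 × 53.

Reciprocity: 17 ≡ 1 and 371 ≡ 3 (mod 4), so (17/371) = +(371/17).
Reduce top mod 17: now compute (14/17).
Pull out 2: since 17 ≡ 1 (mod 8), (2/17) = +1.
Reciprocity: 7 ≡ 3 and 17 ≡ 1 (mod 4), so (7/17) = +(17/7).
Reduce top mod 7: now compute (3/7).
Reciprocity: 3 ≡ 3 and 7 ≡ 3 (mod 4), so (3/7) = −(7/3).
Reduce top mod 3: now compute (1/3).
Reached (1/3) = 1. Collecting the sign flips along the way, the symbol is -1.

-1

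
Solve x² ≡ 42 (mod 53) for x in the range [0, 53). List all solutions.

53 ≡ 1 (mod 4), so we find a root by search.
Trying successive values, 25² = 625 ≡ 42 (mod 53). The other root is 53 − 25 = 28.

25, 28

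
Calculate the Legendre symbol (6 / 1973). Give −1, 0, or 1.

Pull out 2: since 1973 ≡ 5 (mod 8), (2/1973) = -1.
Reciprocity: 3 ≡ 3 and 1973 ≡ 1 (mod 4), so (3/1973) = +(1973/3).
Reduce top mod 3: now compute (2/3).
Pull out 2: since 3 ≡ 3 (mod 8), (2/3) = -1.
Reached (1/3) = 1. Collecting the sign flips along the way, the symbol is +1.

1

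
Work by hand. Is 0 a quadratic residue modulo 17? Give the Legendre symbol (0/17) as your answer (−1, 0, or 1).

Top reduces to 0: gcd > 1, so the symbol is 0.

0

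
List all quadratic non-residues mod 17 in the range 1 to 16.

3,5,6,7,10,11,12,14

Square k = 1,…,8 (k and 17−k give the same square):
1²=1, 2²=4, 3²=9, 4²=16, 5²≡8, 6²≡2, 7²≡15, 8²≡13 (mod 17).
The residues are {1, 2, 4, 8, 9, 13, 15, 16}; the non-residues are the remaining 8 nonzero classes.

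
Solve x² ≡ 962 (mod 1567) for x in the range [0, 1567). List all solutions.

Since 1567 ≡ 3 (mod 4), a square root of 962 is 962^((1567+1)/4) = 962^392 mod 1567.
Repeated squaring: 962^2≡914, 962^4≡185, 962^8≡1318, 962^16≡888, 962^32≡343, 962^64≡124, 962^128≡1273, 962^256≡251 (mod 1567).
962^392 = 962^(256+128+8) ≡ 64 (mod 1567).
Check: 64² = 4096 ≡ 962 (mod 1567). The two roots are 64 and 1503.

64, 1503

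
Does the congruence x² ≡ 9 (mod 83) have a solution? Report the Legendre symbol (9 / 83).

Reciprocity: 9 ≡ 1 and 83 ≡ 3 (mod 4), so (9/83) = +(83/9).
Reduce top mod 9: now compute (2/9).
Pull out 2: since 9 ≡ 1 (mod 8), (2/9) = +1.
Reached (1/9) = 1. Collecting the sign flips along the way, the symbol is +1.

1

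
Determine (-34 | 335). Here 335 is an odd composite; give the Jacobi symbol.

1

First reduce: -34 ≡ 301 (mod 335).
Reciprocity: 301 ≡ 1 and 335 ≡ 3 (mod 4), so (301/335) = +(335/301).
Reduce top mod 301: now compute (34/301).
Pull out 2: since 301 ≡ 5 (mod 8), (2/301) = -1.
Reciprocity: 17 ≡ 1 and 301 ≡ 1 (mod 4), so (17/301) = +(301/17).
Reduce top mod 17: now compute (12/17).
Pull out 2^2: since 17 ≡ 1 (mod 8), (2/17) = +1, so (2/17)^2 = +1.
Reciprocity: 3 ≡ 3 and 17 ≡ 1 (mod 4), so (3/17) = +(17/3).
Reduce top mod 3: now compute (2/3).
Pull out 2: since 3 ≡ 3 (mod 8), (2/3) = -1.
Reached (1/3) = 1. Collecting the sign flips along the way, the symbol is +1.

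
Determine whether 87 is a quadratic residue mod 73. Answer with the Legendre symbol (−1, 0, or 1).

First reduce: 87 ≡ 14 (mod 73).
Pull out 2: since 73 ≡ 1 (mod 8), (2/73) = +1.
Reciprocity: 7 ≡ 3 and 73 ≡ 1 (mod 4), so (7/73) = +(73/7).
Reduce top mod 7: now compute (3/7).
Reciprocity: 3 ≡ 3 and 7 ≡ 3 (mod 4), so (3/7) = −(7/3).
Reduce top mod 3: now compute (1/3).
Reached (1/3) = 1. Collecting the sign flips along the way, the symbol is -1.

-1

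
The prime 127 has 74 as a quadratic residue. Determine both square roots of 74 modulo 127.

Since 127 ≡ 3 (mod 4), a square root of 74 is 74^((127+1)/4) = 74^32 mod 127.
Repeated squaring: 74^2≡15, 74^4≡98, 74^8≡79, 74^16≡18, 74^32≡70 (mod 127).
74^32 = 74^(32) ≡ 70 (mod 127).
Check: 70² = 4900 ≡ 74 (mod 127). The two roots are 57 and 70.

57, 70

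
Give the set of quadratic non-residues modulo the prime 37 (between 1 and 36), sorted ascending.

2,5,6,8,13,14,15,17,18,19,20,22,23,24,29,31,32,35

Square k = 1,…,18 (k and 37−k give the same square):
1²=1, 2²=4, 3²=9, 4²=16, 5²=25, 6²=36, 7²≡12, 8²≡27, 9²≡7, 10²≡26, 11²≡10, 12²≡33, 13²≡21, 14²≡11, 15²≡3, 16²≡34, 17²≡30, 18²≡28 (mod 37).
The residues are {1, 3, 4, 7, 9, 10, 11, 12, 16, 21, 25, 26, 27, 28, 30, 33, 34, 36}; the non-residues are the remaining 18 nonzero classes.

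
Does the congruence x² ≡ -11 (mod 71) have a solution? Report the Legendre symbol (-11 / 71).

1

First reduce: -11 ≡ 60 (mod 71).
Pull out 2^2: since 71 ≡ 7 (mod 8), (2/71) = +1, so (2/71)^2 = +1.
Reciprocity: 15 ≡ 3 and 71 ≡ 3 (mod 4), so (15/71) = −(71/15).
Reduce top mod 15: now compute (11/15).
Reciprocity: 11 ≡ 3 and 15 ≡ 3 (mod 4), so (11/15) = −(15/11).
Reduce top mod 11: now compute (4/11).
Pull out 2^2: since 11 ≡ 3 (mod 8), (2/11) = -1, so (2/11)^2 = +1.
Reached (1/11) = 1. Collecting the sign flips along the way, the symbol is +1.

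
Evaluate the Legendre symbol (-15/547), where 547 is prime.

First reduce: -15 ≡ 532 (mod 547).
Pull out 2^2: since 547 ≡ 3 (mod 8), (2/547) = -1, so (2/547)^2 = +1.
Reciprocity: 133 ≡ 1 and 547 ≡ 3 (mod 4), so (133/547) = +(547/133).
Reduce top mod 133: now compute (15/133).
Reciprocity: 15 ≡ 3 and 133 ≡ 1 (mod 4), so (15/133) = +(133/15).
Reduce top mod 15: now compute (13/15).
Reciprocity: 13 ≡ 1 and 15 ≡ 3 (mod 4), so (13/15) = +(15/13).
Reduce top mod 13: now compute (2/13).
Pull out 2: since 13 ≡ 5 (mod 8), (2/13) = -1.
Reached (1/13) = 1. Collecting the sign flips along the way, the symbol is -1.

-1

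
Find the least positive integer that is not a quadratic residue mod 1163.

(2/1163) = −1, so 2 is the smallest positive non-residue mod 1163.

2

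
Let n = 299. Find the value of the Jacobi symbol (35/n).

1

Reciprocity: 35 ≡ 3 and 299 ≡ 3 (mod 4), so (35/299) = −(299/35).
Reduce top mod 35: now compute (19/35).
Reciprocity: 19 ≡ 3 and 35 ≡ 3 (mod 4), so (19/35) = −(35/19).
Reduce top mod 19: now compute (16/19).
Pull out 2^4: since 19 ≡ 3 (mod 8), (2/19) = -1, so (2/19)^4 = +1.
Reached (1/19) = 1. Collecting the sign flips along the way, the symbol is +1.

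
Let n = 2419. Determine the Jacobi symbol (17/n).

Reciprocity: 17 ≡ 1 and 2419 ≡ 3 (mod 4), so (17/2419) = +(2419/17).
Reduce top mod 17: now compute (5/17).
Reciprocity: 5 ≡ 1 and 17 ≡ 1 (mod 4), so (5/17) = +(17/5).
Reduce top mod 5: now compute (2/5).
Pull out 2: since 5 ≡ 5 (mod 8), (2/5) = -1.
Reached (1/5) = 1. Collecting the sign flips along the way, the symbol is -1.

-1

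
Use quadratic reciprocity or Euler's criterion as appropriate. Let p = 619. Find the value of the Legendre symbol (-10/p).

1

First reduce: -10 ≡ 609 (mod 619).
Reciprocity: 609 ≡ 1 and 619 ≡ 3 (mod 4), so (609/619) = +(619/609).
Reduce top mod 609: now compute (10/609).
Pull out 2: since 609 ≡ 1 (mod 8), (2/609) = +1.
Reciprocity: 5 ≡ 1 and 609 ≡ 1 (mod 4), so (5/609) = +(609/5).
Reduce top mod 5: now compute (4/5).
Pull out 2^2: since 5 ≡ 5 (mod 8), (2/5) = -1, so (2/5)^2 = +1.
Reached (1/5) = 1. Collecting the sign flips along the way, the symbol is +1.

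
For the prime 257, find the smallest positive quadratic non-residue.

3

(2/257) = +1, so 2 is a residue.
(3/257) = −1, so 3 is the smallest positive non-residue mod 257.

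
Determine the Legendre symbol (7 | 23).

-1

Reciprocity: 7 ≡ 3 and 23 ≡ 3 (mod 4), so (7/23) = −(23/7).
Reduce top mod 7: now compute (2/7).
Pull out 2: since 7 ≡ 7 (mod 8), (2/7) = +1.
Reached (1/7) = 1. Collecting the sign flips along the way, the symbol is -1.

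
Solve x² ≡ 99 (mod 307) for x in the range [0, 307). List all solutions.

Since 307 ≡ 3 (mod 4), a square root of 99 is 99^((307+1)/4) = 99^77 mod 307.
Repeated squaring: 99^2≡284, 99^4≡222, 99^8≡164, 99^16≡187, 99^32≡278, 99^64≡227 (mod 307).
99^77 = 99^(64+8+4+1) ≡ 232 (mod 307).
Check: 232² = 53824 ≡ 99 (mod 307). The two roots are 75 and 232.

75, 232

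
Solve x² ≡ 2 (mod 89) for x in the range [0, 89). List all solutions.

89 ≡ 1 (mod 4), so we find a root by search.
Trying successive values, 25² = 625 ≡ 2 (mod 89). The other root is 89 − 25 = 64.

25, 64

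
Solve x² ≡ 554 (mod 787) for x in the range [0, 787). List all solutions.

Since 787 ≡ 3 (mod 4), a square root of 554 is 554^((787+1)/4) = 554^197 mod 787.
Repeated squaring: 554^2≡773, 554^4≡196, 554^8≡640, 554^16≡360, 554^32≡532, 554^64≡491, 554^128≡259 (mod 787).
554^197 = 554^(128+64+4+1) ≡ 67 (mod 787).
Check: 67² = 4489 ≡ 554 (mod 787). The two roots are 67 and 720.

67, 720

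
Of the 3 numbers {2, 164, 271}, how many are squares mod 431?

2

(2/431) = +1 → QR.
(164/431) = +1 → QR.
(271/431) = -1 → non-residue.
Total quadratic residues among the 3: 2.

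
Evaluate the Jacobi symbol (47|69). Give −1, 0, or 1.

-1

Reciprocity: 47 ≡ 3 and 69 ≡ 1 (mod 4), so (47/69) = +(69/47).
Reduce top mod 47: now compute (22/47).
Pull out 2: since 47 ≡ 7 (mod 8), (2/47) = +1.
Reciprocity: 11 ≡ 3 and 47 ≡ 3 (mod 4), so (11/47) = −(47/11).
Reduce top mod 11: now compute (3/11).
Reciprocity: 3 ≡ 3 and 11 ≡ 3 (mod 4), so (3/11) = −(11/3).
Reduce top mod 3: now compute (2/3).
Pull out 2: since 3 ≡ 3 (mod 8), (2/3) = -1.
Reached (1/3) = 1. Collecting the sign flips along the way, the symbol is -1.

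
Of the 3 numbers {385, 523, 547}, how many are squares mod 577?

2

(385/577) = +1 → QR.
(523/577) = +1 → QR.
(547/577) = -1 → non-residue.
Total quadratic residues among the 3: 2.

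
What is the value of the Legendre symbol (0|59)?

Top reduces to 0: gcd > 1, so the symbol is 0.

0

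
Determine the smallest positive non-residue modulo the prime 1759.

(2/1759) = +1, so 2 is a residue.
(3/1759) = −1, so 3 is the smallest positive non-residue mod 1759.

3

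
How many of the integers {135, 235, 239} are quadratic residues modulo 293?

3

(135/293) = +1 → QR.
(235/293) = +1 → QR.
(239/293) = +1 → QR.
Total quadratic residues among the 3: 3.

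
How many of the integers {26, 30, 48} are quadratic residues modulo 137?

1

(26/137) = -1 → non-residue.
(30/137) = +1 → QR.
(48/137) = -1 → non-residue.
Total quadratic residues among the 3: 1.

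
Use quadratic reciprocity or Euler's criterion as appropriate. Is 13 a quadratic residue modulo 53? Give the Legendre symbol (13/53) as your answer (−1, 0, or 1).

1

Euler's criterion: (13/53) ≡ 13^26 (mod 53).
13^2 ≡ 10 (mod 53)
13^4 ≡ 47 (mod 53)
13^8 ≡ 36 (mod 53)
13^16 ≡ 24 (mod 53)
13^26 = 13^(16+8+2) ≡ 1 (mod 53).
Result is 1, so (13/53) = 1.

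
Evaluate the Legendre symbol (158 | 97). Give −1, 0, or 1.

First reduce: 158 ≡ 61 (mod 97).
Reciprocity: 61 ≡ 1 and 97 ≡ 1 (mod 4), so (61/97) = +(97/61).
Reduce top mod 61: now compute (36/61).
Pull out 2^2: since 61 ≡ 5 (mod 8), (2/61) = -1, so (2/61)^2 = +1.
Reciprocity: 9 ≡ 1 and 61 ≡ 1 (mod 4), so (9/61) = +(61/9).
Reduce top mod 9: now compute (7/9).
Reciprocity: 7 ≡ 3 and 9 ≡ 1 (mod 4), so (7/9) = +(9/7).
Reduce top mod 7: now compute (2/7).
Pull out 2: since 7 ≡ 7 (mod 8), (2/7) = +1.
Reached (1/7) = 1. Collecting the sign flips along the way, the symbol is +1.

1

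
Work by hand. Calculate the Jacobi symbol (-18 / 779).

1

First reduce: -18 ≡ 761 (mod 779).
Reciprocity: 761 ≡ 1 and 779 ≡ 3 (mod 4), so (761/779) = +(779/761).
Reduce top mod 761: now compute (18/761).
Pull out 2: since 761 ≡ 1 (mod 8), (2/761) = +1.
Reciprocity: 9 ≡ 1 and 761 ≡ 1 (mod 4), so (9/761) = +(761/9).
Reduce top mod 9: now compute (5/9).
Reciprocity: 5 ≡ 1 and 9 ≡ 1 (mod 4), so (5/9) = +(9/5).
Reduce top mod 5: now compute (4/5).
Pull out 2^2: since 5 ≡ 5 (mod 8), (2/5) = -1, so (2/5)^2 = +1.
Reached (1/5) = 1. Collecting the sign flips along the way, the symbol is +1.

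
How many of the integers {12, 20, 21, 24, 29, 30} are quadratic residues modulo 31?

1

(12/31) = -1 → non-residue.
(20/31) = +1 → QR.
(21/31) = -1 → non-residue.
(24/31) = -1 → non-residue.
(29/31) = -1 → non-residue.
(30/31) = -1 → non-residue.
Total quadratic residues among the 6: 1.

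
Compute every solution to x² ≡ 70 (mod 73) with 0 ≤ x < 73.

73 ≡ 1 (mod 4), so we find a root by search.
Trying successive values, 17² = 289 ≡ 70 (mod 73). The other root is 73 − 17 = 56.

17, 56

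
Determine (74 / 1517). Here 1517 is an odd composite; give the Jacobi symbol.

0

Pull out 2: since 1517 ≡ 5 (mod 8), (2/1517) = -1.
Reciprocity: 37 ≡ 1 and 1517 ≡ 1 (mod 4), so (37/1517) = +(1517/37).
Reduce top mod 37: now compute (0/37).
Top reduces to 0: gcd > 1, so the symbol is 0.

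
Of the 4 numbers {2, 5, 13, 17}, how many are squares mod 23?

(2/23) = +1 → QR.
(5/23) = -1 → non-residue.
(13/23) = +1 → QR.
(17/23) = -1 → non-residue.
Total quadratic residues among the 4: 2.

2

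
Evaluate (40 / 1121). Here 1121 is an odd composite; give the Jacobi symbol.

Pull out 2^3: since 1121 ≡ 1 (mod 8), (2/1121) = +1, so (2/1121)^3 = +1.
Reciprocity: 5 ≡ 1 and 1121 ≡ 1 (mod 4), so (5/1121) = +(1121/5).
Reduce top mod 5: now compute (1/5).
Reached (1/5) = 1. Collecting the sign flips along the way, the symbol is +1.

1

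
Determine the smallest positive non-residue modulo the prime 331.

(2/331) = −1, so 2 is the smallest positive non-residue mod 331.

2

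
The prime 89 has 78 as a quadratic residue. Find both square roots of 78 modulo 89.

16, 73

89 ≡ 1 (mod 4), so we find a root by search.
Trying successive values, 16² = 256 ≡ 78 (mod 89). The other root is 89 − 16 = 73.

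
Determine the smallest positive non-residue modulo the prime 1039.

3

(2/1039) = +1, so 2 is a residue.
(3/1039) = −1, so 3 is the smallest positive non-residue mod 1039.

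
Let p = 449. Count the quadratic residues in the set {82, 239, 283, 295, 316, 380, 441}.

(82/449) = +1 → QR.
(239/449) = -1 → non-residue.
(283/449) = -1 → non-residue.
(295/449) = +1 → QR.
(316/449) = -1 → non-residue.
(380/449) = -1 → non-residue.
(441/449) = +1 → QR.
Total quadratic residues among the 7: 3.

3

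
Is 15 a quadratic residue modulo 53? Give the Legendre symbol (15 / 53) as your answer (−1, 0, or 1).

1

Reciprocity: 15 ≡ 3 and 53 ≡ 1 (mod 4), so (15/53) = +(53/15).
Reduce top mod 15: now compute (8/15).
Pull out 2^3: since 15 ≡ 7 (mod 8), (2/15) = +1, so (2/15)^3 = +1.
Reached (1/15) = 1. Collecting the sign flips along the way, the symbol is +1.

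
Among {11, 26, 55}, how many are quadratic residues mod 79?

3

(11/79) = +1 → QR.
(26/79) = +1 → QR.
(55/79) = +1 → QR.
Total quadratic residues among the 3: 3.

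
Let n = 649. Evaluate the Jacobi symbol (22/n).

0

Pull out 2: since 649 ≡ 1 (mod 8), (2/649) = +1.
Reciprocity: 11 ≡ 3 and 649 ≡ 1 (mod 4), so (11/649) = +(649/11).
Reduce top mod 11: now compute (0/11).
Top reduces to 0: gcd > 1, so the symbol is 0.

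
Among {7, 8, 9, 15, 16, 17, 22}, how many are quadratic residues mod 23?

3

(7/23) = -1 → non-residue.
(8/23) = +1 → QR.
(9/23) = +1 → QR.
(15/23) = -1 → non-residue.
(16/23) = +1 → QR.
(17/23) = -1 → non-residue.
(22/23) = -1 → non-residue.
Total quadratic residues among the 7: 3.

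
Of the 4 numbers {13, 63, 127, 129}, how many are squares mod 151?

1

(13/151) = -1 → non-residue.
(63/151) = -1 → non-residue.
(127/151) = +1 → QR.
(129/151) = -1 → non-residue.
Total quadratic residues among the 4: 1.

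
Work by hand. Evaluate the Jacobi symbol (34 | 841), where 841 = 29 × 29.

Pull out 2: since 841 ≡ 1 (mod 8), (2/841) = +1.
Reciprocity: 17 ≡ 1 and 841 ≡ 1 (mod 4), so (17/841) = +(841/17).
Reduce top mod 17: now compute (8/17).
Pull out 2^3: since 17 ≡ 1 (mod 8), (2/17) = +1, so (2/17)^3 = +1.
Reached (1/17) = 1. Collecting the sign flips along the way, the symbol is +1.

1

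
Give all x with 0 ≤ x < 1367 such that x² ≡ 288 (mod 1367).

Since 1367 ≡ 3 (mod 4), a square root of 288 is 288^((1367+1)/4) = 288^342 mod 1367.
Repeated squaring: 288^2≡924, 288^4≡768, 288^8≡647, 288^16≡307, 288^32≡1293, 288^64≡8, 288^128≡64, 288^256≡1362 (mod 1367).
288^342 = 288^(256+64+16+4+2) ≡ 923 (mod 1367).
Check: 923² = 851929 ≡ 288 (mod 1367). The two roots are 444 and 923.

444, 923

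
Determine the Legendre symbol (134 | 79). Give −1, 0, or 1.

1

First reduce: 134 ≡ 55 (mod 79).
Reciprocity: 55 ≡ 3 and 79 ≡ 3 (mod 4), so (55/79) = −(79/55).
Reduce top mod 55: now compute (24/55).
Pull out 2^3: since 55 ≡ 7 (mod 8), (2/55) = +1, so (2/55)^3 = +1.
Reciprocity: 3 ≡ 3 and 55 ≡ 3 (mod 4), so (3/55) = −(55/3).
Reduce top mod 3: now compute (1/3).
Reached (1/3) = 1. Collecting the sign flips along the way, the symbol is +1.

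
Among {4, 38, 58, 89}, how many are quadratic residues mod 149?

(4/149) = +1 → QR.
(38/149) = -1 → non-residue.
(58/149) = -1 → non-residue.
(89/149) = -1 → non-residue.
Total quadratic residues among the 4: 1.

1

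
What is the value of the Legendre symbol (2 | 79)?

1

Euler's criterion: (2/79) ≡ 2^39 (mod 79).
2^2 ≡ 4 (mod 79)
2^4 ≡ 16 (mod 79)
2^8 ≡ 19 (mod 79)
2^16 ≡ 45 (mod 79)
2^32 ≡ 50 (mod 79)
2^39 = 2^(32+4+2+1) ≡ 1 (mod 79).
Result is 1, so (2/79) = 1.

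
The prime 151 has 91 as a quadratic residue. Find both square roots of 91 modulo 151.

53, 98

Since 151 ≡ 3 (mod 4), a square root of 91 is 91^((151+1)/4) = 91^38 mod 151.
Repeated squaring: 91^2≡127, 91^4≡123, 91^8≡29, 91^16≡86, 91^32≡148 (mod 151).
91^38 = 91^(32+4+2) ≡ 98 (mod 151).
Check: 98² = 9604 ≡ 91 (mod 151). The two roots are 53 and 98.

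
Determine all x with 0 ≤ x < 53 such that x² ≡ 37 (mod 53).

53 ≡ 1 (mod 4), so we find a root by search.
Trying successive values, 14² = 196 ≡ 37 (mod 53). The other root is 53 − 14 = 39.

14, 39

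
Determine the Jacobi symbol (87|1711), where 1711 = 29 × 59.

0

Reciprocity: 87 ≡ 3 and 1711 ≡ 3 (mod 4), so (87/1711) = −(1711/87).
Reduce top mod 87: now compute (58/87).
Pull out 2: since 87 ≡ 7 (mod 8), (2/87) = +1.
Reciprocity: 29 ≡ 1 and 87 ≡ 3 (mod 4), so (29/87) = +(87/29).
Reduce top mod 29: now compute (0/29).
Top reduces to 0: gcd > 1, so the symbol is 0.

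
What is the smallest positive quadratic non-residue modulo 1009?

(2/1009) = +1, so 2 is a residue.
(3/1009) = +1, so 3 is a residue.
(4/1009) = +1, so 4 is a residue.
(5/1009) = +1, so 5 is a residue.
(6/1009) = +1, so 6 is a residue.
(7/1009) = +1, so 7 is a residue.
(8/1009) = +1, so 8 is a residue.
(9/1009) = +1, so 9 is a residue.
(10/1009) = +1, so 10 is a residue.
(11/1009) = −1, so 11 is the smallest positive non-residue mod 1009.

11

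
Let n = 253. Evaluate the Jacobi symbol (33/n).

0

Reciprocity: 33 ≡ 1 and 253 ≡ 1 (mod 4), so (33/253) = +(253/33).
Reduce top mod 33: now compute (22/33).
Pull out 2: since 33 ≡ 1 (mod 8), (2/33) = +1.
Reciprocity: 11 ≡ 3 and 33 ≡ 1 (mod 4), so (11/33) = +(33/11).
Reduce top mod 11: now compute (0/11).
Top reduces to 0: gcd > 1, so the symbol is 0.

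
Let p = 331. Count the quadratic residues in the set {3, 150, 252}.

1

(3/331) = -1 → non-residue.
(150/331) = +1 → QR.
(252/331) = -1 → non-residue.
Total quadratic residues among the 3: 1.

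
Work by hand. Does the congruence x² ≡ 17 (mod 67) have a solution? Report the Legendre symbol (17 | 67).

1

Euler's criterion: (17/67) ≡ 17^33 (mod 67).
17^2 ≡ 21 (mod 67)
17^4 ≡ 39 (mod 67)
17^8 ≡ 47 (mod 67)
17^16 ≡ 65 (mod 67)
17^32 ≡ 4 (mod 67)
17^33 = 17^(32+1) ≡ 1 (mod 67).
Result is 1, so (17/67) = 1.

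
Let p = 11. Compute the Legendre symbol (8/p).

-1

Pull out 2^3: since 11 ≡ 3 (mod 8), (2/11) = -1, so (2/11)^3 = -1.
Reached (1/11) = 1. Collecting the sign flips along the way, the symbol is -1.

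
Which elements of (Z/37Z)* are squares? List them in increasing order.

1, 3, 4, 7, 9, 10, 11, 12, 16, 21, 25, 26, 27, 28, 30, 33, 34, 36

Square k = 1,…,18 (k and 37−k give the same square):
1²=1, 2²=4, 3²=9, 4²=16, 5²=25, 6²=36, 7²≡12, 8²≡27, 9²≡7, 10²≡26, 11²≡10, 12²≡33, 13²≡21, 14²≡11, 15²≡3, 16²≡34, 17²≡30, 18²≡28 (mod 37).
So the quadratic residues mod 37 are {1, 3, 4, 7, 9, 10, 11, 12, 16, 21, 25, 26, 27, 28, 30, 33, 34, 36}.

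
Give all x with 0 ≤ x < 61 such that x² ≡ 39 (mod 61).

61 ≡ 1 (mod 4), so we find a root by search.
Trying successive values, 10² = 100 ≡ 39 (mod 61). The other root is 61 − 10 = 51.

10, 51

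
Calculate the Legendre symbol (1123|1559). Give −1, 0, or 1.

Reciprocity: 1123 ≡ 3 and 1559 ≡ 3 (mod 4), so (1123/1559) = −(1559/1123).
Reduce top mod 1123: now compute (436/1123).
Pull out 2^2: since 1123 ≡ 3 (mod 8), (2/1123) = -1, so (2/1123)^2 = +1.
Reciprocity: 109 ≡ 1 and 1123 ≡ 3 (mod 4), so (109/1123) = +(1123/109).
Reduce top mod 109: now compute (33/109).
Reciprocity: 33 ≡ 1 and 109 ≡ 1 (mod 4), so (33/109) = +(109/33).
Reduce top mod 33: now compute (10/33).
Pull out 2: since 33 ≡ 1 (mod 8), (2/33) = +1.
Reciprocity: 5 ≡ 1 and 33 ≡ 1 (mod 4), so (5/33) = +(33/5).
Reduce top mod 5: now compute (3/5).
Reciprocity: 3 ≡ 3 and 5 ≡ 1 (mod 4), so (3/5) = +(5/3).
Reduce top mod 3: now compute (2/3).
Pull out 2: since 3 ≡ 3 (mod 8), (2/3) = -1.
Reached (1/3) = 1. Collecting the sign flips along the way, the symbol is +1.

1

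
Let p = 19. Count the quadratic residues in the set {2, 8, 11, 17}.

2

(2/19) = -1 → non-residue.
(8/19) = -1 → non-residue.
(11/19) = +1 → QR.
(17/19) = +1 → QR.
Total quadratic residues among the 4: 2.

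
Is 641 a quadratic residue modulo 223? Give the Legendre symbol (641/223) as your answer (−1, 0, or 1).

First reduce: 641 ≡ 195 (mod 223).
Reciprocity: 195 ≡ 3 and 223 ≡ 3 (mod 4), so (195/223) = −(223/195).
Reduce top mod 195: now compute (28/195).
Pull out 2^2: since 195 ≡ 3 (mod 8), (2/195) = -1, so (2/195)^2 = +1.
Reciprocity: 7 ≡ 3 and 195 ≡ 3 (mod 4), so (7/195) = −(195/7).
Reduce top mod 7: now compute (6/7).
Pull out 2: since 7 ≡ 7 (mod 8), (2/7) = +1.
Reciprocity: 3 ≡ 3 and 7 ≡ 3 (mod 4), so (3/7) = −(7/3).
Reduce top mod 3: now compute (1/3).
Reached (1/3) = 1. Collecting the sign flips along the way, the symbol is -1.

-1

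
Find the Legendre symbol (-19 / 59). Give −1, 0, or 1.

First reduce: -19 ≡ 40 (mod 59).
Pull out 2^3: since 59 ≡ 3 (mod 8), (2/59) = -1, so (2/59)^3 = -1.
Reciprocity: 5 ≡ 1 and 59 ≡ 3 (mod 4), so (5/59) = +(59/5).
Reduce top mod 5: now compute (4/5).
Pull out 2^2: since 5 ≡ 5 (mod 8), (2/5) = -1, so (2/5)^2 = +1.
Reached (1/5) = 1. Collecting the sign flips along the way, the symbol is -1.

-1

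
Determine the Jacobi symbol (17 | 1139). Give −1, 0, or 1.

Reciprocity: 17 ≡ 1 and 1139 ≡ 3 (mod 4), so (17/1139) = +(1139/17).
Reduce top mod 17: now compute (0/17).
Top reduces to 0: gcd > 1, so the symbol is 0.

0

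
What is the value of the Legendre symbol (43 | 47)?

-1

Reciprocity: 43 ≡ 3 and 47 ≡ 3 (mod 4), so (43/47) = −(47/43).
Reduce top mod 43: now compute (4/43).
Pull out 2^2: since 43 ≡ 3 (mod 8), (2/43) = -1, so (2/43)^2 = +1.
Reached (1/43) = 1. Collecting the sign flips along the way, the symbol is -1.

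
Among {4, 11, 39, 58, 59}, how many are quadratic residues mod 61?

3

(4/61) = +1 → QR.
(11/61) = -1 → non-residue.
(39/61) = +1 → QR.
(58/61) = +1 → QR.
(59/61) = -1 → non-residue.
Total quadratic residues among the 5: 3.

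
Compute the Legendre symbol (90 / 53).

1

First reduce: 90 ≡ 37 (mod 53).
Reciprocity: 37 ≡ 1 and 53 ≡ 1 (mod 4), so (37/53) = +(53/37).
Reduce top mod 37: now compute (16/37).
Pull out 2^4: since 37 ≡ 5 (mod 8), (2/37) = -1, so (2/37)^4 = +1.
Reached (1/37) = 1. Collecting the sign flips along the way, the symbol is +1.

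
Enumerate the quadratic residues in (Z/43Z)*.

1,4,6,9,10,11,13,14,15,16,17,21,23,24,25,31,35,36,38,40,41

Square k = 1,…,21 (k and 43−k give the same square):
1²=1, 2²=4, 3²=9, 4²=16, 5²=25, 6²=36, 7²≡6, 8²≡21, 9²≡38, 10²≡14, 11²≡35, 12²≡15, 13²≡40, 14²≡24, 15²≡10, 16²≡41, 17²≡31, 18²≡23, 19²≡17, 20²≡13, 21²≡11 (mod 43).
So the quadratic residues mod 43 are {1, 4, 6, 9, 10, 11, 13, 14, 15, 16, 17, 21, 23, 24, 25, 31, 35, 36, 38, 40, 41}.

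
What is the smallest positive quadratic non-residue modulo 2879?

7

(2/2879) = +1, so 2 is a residue.
(3/2879) = +1, so 3 is a residue.
(4/2879) = +1, so 4 is a residue.
(5/2879) = +1, so 5 is a residue.
(6/2879) = +1, so 6 is a residue.
(7/2879) = −1, so 7 is the smallest positive non-residue mod 2879.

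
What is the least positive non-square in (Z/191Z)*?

(2/191) = +1, so 2 is a residue.
(3/191) = +1, so 3 is a residue.
(4/191) = +1, so 4 is a residue.
(5/191) = +1, so 5 is a residue.
(6/191) = +1, so 6 is a residue.
(7/191) = −1, so 7 is the smallest positive non-residue mod 191.

7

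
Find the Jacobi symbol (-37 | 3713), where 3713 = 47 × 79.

-1

First reduce: -37 ≡ 3676 (mod 3713).
Pull out 2^2: since 3713 ≡ 1 (mod 8), (2/3713) = +1, so (2/3713)^2 = +1.
Reciprocity: 919 ≡ 3 and 3713 ≡ 1 (mod 4), so (919/3713) = +(3713/919).
Reduce top mod 919: now compute (37/919).
Reciprocity: 37 ≡ 1 and 919 ≡ 3 (mod 4), so (37/919) = +(919/37).
Reduce top mod 37: now compute (31/37).
Reciprocity: 31 ≡ 3 and 37 ≡ 1 (mod 4), so (31/37) = +(37/31).
Reduce top mod 31: now compute (6/31).
Pull out 2: since 31 ≡ 7 (mod 8), (2/31) = +1.
Reciprocity: 3 ≡ 3 and 31 ≡ 3 (mod 4), so (3/31) = −(31/3).
Reduce top mod 3: now compute (1/3).
Reached (1/3) = 1. Collecting the sign flips along the way, the symbol is -1.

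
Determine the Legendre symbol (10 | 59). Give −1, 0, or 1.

Euler's criterion: (10/59) ≡ 10^29 (mod 59).
10^2 ≡ 41 (mod 59)
10^4 ≡ 29 (mod 59)
10^8 ≡ 15 (mod 59)
10^16 ≡ 48 (mod 59)
10^29 = 10^(16+8+4+1) ≡ 58 (mod 59).
Result is 58 ≡ −1, so (10/59) = −1.

-1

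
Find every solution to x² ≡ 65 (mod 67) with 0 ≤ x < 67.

Since 67 ≡ 3 (mod 4), a square root of 65 is 65^((67+1)/4) = 65^17 mod 67.
Repeated squaring: 65^2≡4, 65^4≡16, 65^8≡55, 65^16≡10 (mod 67).
65^17 = 65^(16+1) ≡ 47 (mod 67).
Check: 47² = 2209 ≡ 65 (mod 67). The two roots are 20 and 47.

20, 47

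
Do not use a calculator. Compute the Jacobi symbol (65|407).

Reciprocity: 65 ≡ 1 and 407 ≡ 3 (mod 4), so (65/407) = +(407/65).
Reduce top mod 65: now compute (17/65).
Reciprocity: 17 ≡ 1 and 65 ≡ 1 (mod 4), so (17/65) = +(65/17).
Reduce top mod 17: now compute (14/17).
Pull out 2: since 17 ≡ 1 (mod 8), (2/17) = +1.
Reciprocity: 7 ≡ 3 and 17 ≡ 1 (mod 4), so (7/17) = +(17/7).
Reduce top mod 7: now compute (3/7).
Reciprocity: 3 ≡ 3 and 7 ≡ 3 (mod 4), so (3/7) = −(7/3).
Reduce top mod 3: now compute (1/3).
Reached (1/3) = 1. Collecting the sign flips along the way, the symbol is -1.

-1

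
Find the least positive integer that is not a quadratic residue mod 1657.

(2/1657) = +1, so 2 is a residue.
(3/1657) = +1, so 3 is a residue.
(4/1657) = +1, so 4 is a residue.
(5/1657) = −1, so 5 is the smallest positive non-residue mod 1657.

5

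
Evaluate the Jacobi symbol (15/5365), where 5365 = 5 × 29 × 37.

0

Reciprocity: 15 ≡ 3 and 5365 ≡ 1 (mod 4), so (15/5365) = +(5365/15).
Reduce top mod 15: now compute (10/15).
Pull out 2: since 15 ≡ 7 (mod 8), (2/15) = +1.
Reciprocity: 5 ≡ 1 and 15 ≡ 3 (mod 4), so (5/15) = +(15/5).
Reduce top mod 5: now compute (0/5).
Top reduces to 0: gcd > 1, so the symbol is 0.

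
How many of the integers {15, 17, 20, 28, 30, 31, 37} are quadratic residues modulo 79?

2

(15/79) = -1 → non-residue.
(17/79) = -1 → non-residue.
(20/79) = +1 → QR.
(28/79) = -1 → non-residue.
(30/79) = -1 → non-residue.
(31/79) = +1 → QR.
(37/79) = -1 → non-residue.
Total quadratic residues among the 7: 2.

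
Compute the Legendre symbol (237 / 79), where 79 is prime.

First reduce: 237 ≡ 0 (mod 79).
Top reduces to 0: gcd > 1, so the symbol is 0.

0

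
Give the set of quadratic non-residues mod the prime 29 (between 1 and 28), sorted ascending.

2 3 8 10 11 12 14 15 17 18 19 21 26 27

Square k = 1,…,14 (k and 29−k give the same square):
1²=1, 2²=4, 3²=9, 4²=16, 5²=25, 6²≡7, 7²≡20, 8²≡6, 9²≡23, 10²≡13, 11²≡5, 12²≡28, 13²≡24, 14²≡22 (mod 29).
The residues are {1, 4, 5, 6, 7, 9, 13, 16, 20, 22, 23, 24, 25, 28}; the non-residues are the remaining 14 nonzero classes.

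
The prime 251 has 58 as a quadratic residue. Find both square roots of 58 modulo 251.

Since 251 ≡ 3 (mod 4), a square root of 58 is 58^((251+1)/4) = 58^63 mod 251.
Repeated squaring: 58^2≡101, 58^4≡161, 58^8≡68, 58^16≡106, 58^32≡192 (mod 251).
58^63 = 58^(32+16+8+4+2+1) ≡ 73 (mod 251).
Check: 73² = 5329 ≡ 58 (mod 251). The two roots are 73 and 178.

73, 178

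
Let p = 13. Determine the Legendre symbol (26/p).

0

First reduce: 26 ≡ 0 (mod 13).
Top reduces to 0: gcd > 1, so the symbol is 0.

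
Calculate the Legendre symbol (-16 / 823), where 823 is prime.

First reduce: -16 ≡ 807 (mod 823).
Reciprocity: 807 ≡ 3 and 823 ≡ 3 (mod 4), so (807/823) = −(823/807).
Reduce top mod 807: now compute (16/807).
Pull out 2^4: since 807 ≡ 7 (mod 8), (2/807) = +1, so (2/807)^4 = +1.
Reached (1/807) = 1. Collecting the sign flips along the way, the symbol is -1.

-1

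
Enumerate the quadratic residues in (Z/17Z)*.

Square k = 1,…,8 (k and 17−k give the same square):
1²=1, 2²=4, 3²=9, 4²=16, 5²≡8, 6²≡2, 7²≡15, 8²≡13 (mod 17).
So the quadratic residues mod 17 are {1, 2, 4, 8, 9, 13, 15, 16}.

1 2 4 8 9 13 15 16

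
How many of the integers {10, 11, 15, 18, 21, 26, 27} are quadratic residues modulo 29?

0

(10/29) = -1 → non-residue.
(11/29) = -1 → non-residue.
(15/29) = -1 → non-residue.
(18/29) = -1 → non-residue.
(21/29) = -1 → non-residue.
(26/29) = -1 → non-residue.
(27/29) = -1 → non-residue.
Total quadratic residues among the 7: 0.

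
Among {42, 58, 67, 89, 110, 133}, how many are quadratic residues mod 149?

4

(42/149) = +1 → QR.
(58/149) = -1 → non-residue.
(67/149) = +1 → QR.
(89/149) = -1 → non-residue.
(110/149) = +1 → QR.
(133/149) = +1 → QR.
Total quadratic residues among the 6: 4.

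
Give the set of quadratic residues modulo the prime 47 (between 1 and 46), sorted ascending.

Square k = 1,…,23 (k and 47−k give the same square):
1²=1, 2²=4, 3²=9, 4²=16, 5²=25, 6²=36, 7²≡2, 8²≡17, 9²≡34, 10²≡6, 11²≡27, 12²≡3, 13²≡28, 14²≡8, 15²≡37, 16²≡21, 17²≡7, 18²≡42, 19²≡32, 20²≡24, 21²≡18, 22²≡14, 23²≡12 (mod 47).
So the quadratic residues mod 47 are {1, 2, 3, 4, 6, 7, 8, 9, 12, 14, 16, 17, 18, 21, 24, 25, 27, 28, 32, 34, 36, 37, 42}.

1,2,3,4,6,7,8,9,12,14,16,17,18,21,24,25,27,28,32,34,36,37,42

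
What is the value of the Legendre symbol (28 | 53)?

Pull out 2^2: since 53 ≡ 5 (mod 8), (2/53) = -1, so (2/53)^2 = +1.
Reciprocity: 7 ≡ 3 and 53 ≡ 1 (mod 4), so (7/53) = +(53/7).
Reduce top mod 7: now compute (4/7).
Pull out 2^2: since 7 ≡ 7 (mod 8), (2/7) = +1, so (2/7)^2 = +1.
Reached (1/7) = 1. Collecting the sign flips along the way, the symbol is +1.

1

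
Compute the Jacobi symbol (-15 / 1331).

First reduce: -15 ≡ 1316 (mod 1331).
Pull out 2^2: since 1331 ≡ 3 (mod 8), (2/1331) = -1, so (2/1331)^2 = +1.
Reciprocity: 329 ≡ 1 and 1331 ≡ 3 (mod 4), so (329/1331) = +(1331/329).
Reduce top mod 329: now compute (15/329).
Reciprocity: 15 ≡ 3 and 329 ≡ 1 (mod 4), so (15/329) = +(329/15).
Reduce top mod 15: now compute (14/15).
Pull out 2: since 15 ≡ 7 (mod 8), (2/15) = +1.
Reciprocity: 7 ≡ 3 and 15 ≡ 3 (mod 4), so (7/15) = −(15/7).
Reduce top mod 7: now compute (1/7).
Reached (1/7) = 1. Collecting the sign flips along the way, the symbol is -1.

-1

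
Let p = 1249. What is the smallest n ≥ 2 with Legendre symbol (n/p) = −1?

(2/1249) = +1, so 2 is a residue.
(3/1249) = +1, so 3 is a residue.
(4/1249) = +1, so 4 is a residue.
(5/1249) = +1, so 5 is a residue.
(6/1249) = +1, so 6 is a residue.
(7/1249) = −1, so 7 is the smallest positive non-residue mod 1249.

7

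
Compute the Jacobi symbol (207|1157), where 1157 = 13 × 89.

-1

Reciprocity: 207 ≡ 3 and 1157 ≡ 1 (mod 4), so (207/1157) = +(1157/207).
Reduce top mod 207: now compute (122/207).
Pull out 2: since 207 ≡ 7 (mod 8), (2/207) = +1.
Reciprocity: 61 ≡ 1 and 207 ≡ 3 (mod 4), so (61/207) = +(207/61).
Reduce top mod 61: now compute (24/61).
Pull out 2^3: since 61 ≡ 5 (mod 8), (2/61) = -1, so (2/61)^3 = -1.
Reciprocity: 3 ≡ 3 and 61 ≡ 1 (mod 4), so (3/61) = +(61/3).
Reduce top mod 3: now compute (1/3).
Reached (1/3) = 1. Collecting the sign flips along the way, the symbol is -1.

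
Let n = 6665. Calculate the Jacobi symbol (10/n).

0

Pull out 2: since 6665 ≡ 1 (mod 8), (2/6665) = +1.
Reciprocity: 5 ≡ 1 and 6665 ≡ 1 (mod 4), so (5/6665) = +(6665/5).
Reduce top mod 5: now compute (0/5).
Top reduces to 0: gcd > 1, so the symbol is 0.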